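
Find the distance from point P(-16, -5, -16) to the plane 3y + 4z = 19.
d = |0(-16) + 3(-5) + 4(-16) - (19)| / √(0² + 3² + 4²) = 98/√25 = 19.6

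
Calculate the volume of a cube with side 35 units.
Volume = s³
Volume = 35³
Volume = 42875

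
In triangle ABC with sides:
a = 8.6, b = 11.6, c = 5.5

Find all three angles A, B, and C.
By the law of cosines:
cos(A) = (b² + c² - a²)/(2bc) = 0.711991  →  A = 44.6°
cos(B) = (a² + c² - b²)/(2ac) = -0.320825  →  B = 108.7°
cos(C) = (a² + b² - c²)/(2ab) = 0.893494  →  C = 26.68°
Check: A + B + C = 180.0° ✓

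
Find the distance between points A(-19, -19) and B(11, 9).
Using the distance formula: d = sqrt((x₂-x₁)² + (y₂-y₁)²)
dx = 11 - (-19) = 30
dy = 9 - (-19) = 28
d = sqrt(30² + 28²) = sqrt(900 + 784) = sqrt(1684) = 41.04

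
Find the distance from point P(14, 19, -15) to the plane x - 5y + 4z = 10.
d = |1(14) + (-5)(19) + 4(-15) - (10)| / √(1² + (-5)² + 4²) = 151/√42 = 23.3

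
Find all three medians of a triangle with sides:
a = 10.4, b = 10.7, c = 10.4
Using m_x = ½√(2y² + 2z² - x²):
m_a = ½√(2·10.7² + 2·10.4² - 10.4²) = ½√337.14 = 9.181
m_b = ½√(2·10.4² + 2·10.4² - 10.7²) = ½√318.15 = 8.918
m_c = ½√(2·10.4² + 2·10.7² - 10.4²) = ½√337.14 = 9.181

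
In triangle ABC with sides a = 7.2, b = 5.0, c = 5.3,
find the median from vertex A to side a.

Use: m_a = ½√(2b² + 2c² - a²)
m_a = ½√(2·5.0² + 2·5.3² - 7.2²)
m_a = ½√(50 + 56.18 - 51.84) = ½√54.34 = 3.686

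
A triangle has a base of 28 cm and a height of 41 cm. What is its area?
Area = (1/2) * base * height
Area = (1/2) * 28 * 41
Area = 574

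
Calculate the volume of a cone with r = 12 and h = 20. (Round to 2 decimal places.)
Volume = (1/3) * pi * r² * h
Volume = (1/3) * pi * 12² * 20
Volume = (1/3) * pi * 144 * 20
Volume = (1/3) * pi * 2880
Volume = 3015.93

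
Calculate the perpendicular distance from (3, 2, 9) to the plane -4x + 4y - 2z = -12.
d = |(-4)(3) + 4(2) + (-2)(9) - (-12)| / √((-4)² + 4² + (-2)²) = 10/√36 = 1.667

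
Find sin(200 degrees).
sin(200 degrees) = -0.342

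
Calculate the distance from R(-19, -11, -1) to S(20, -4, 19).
d = √[(39)² + (7)² + (20)²] = √1970 = 44.38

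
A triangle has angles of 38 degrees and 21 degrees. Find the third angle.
Sum of angles in a triangle = 180 degrees
Third angle = 180 - 38 - 21
Third angle = 121 degrees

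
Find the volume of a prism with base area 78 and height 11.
Volume = base area * height
Volume = 78 * 11
Volume = 858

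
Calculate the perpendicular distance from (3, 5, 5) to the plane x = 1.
d = |1(3) + 0(5) + 0(5) - (1)| / √(1² + 0² + 0²) = 2/√1 = 2.0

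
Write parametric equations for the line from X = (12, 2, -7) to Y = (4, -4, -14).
Direction vector d = Y - X = (-8, -6, -7)
x = 12 - 8t, y = 2 - 6t, z = -7 - 7t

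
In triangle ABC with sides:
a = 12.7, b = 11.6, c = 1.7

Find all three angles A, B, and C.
By the law of cosines:
cos(A) = (b² + c² - a²)/(2bc) = -0.604462  →  A = 127.2°
cos(B) = (a² + c² - b²)/(2ac) = 0.685966  →  B = 46.69°
cos(C) = (a² + b² - c²)/(2ab) = 0.994298  →  C = 6.121°
Check: A + B + C = 180.0° ✓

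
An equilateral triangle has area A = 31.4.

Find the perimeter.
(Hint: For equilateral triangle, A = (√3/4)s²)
A = (√3/4)s²  →  s² = 4A/√3 = 4·31.4/√3 = 72.5152
s = 8.51559
Perimeter = 3s = 25.55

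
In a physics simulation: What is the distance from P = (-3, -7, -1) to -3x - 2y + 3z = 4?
d = |(-3)(-3) + (-2)(-7) + 3(-1) - (4)| / √((-3)² + (-2)² + 3²) = 16/√22 = 3.411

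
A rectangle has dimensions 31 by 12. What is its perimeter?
Perimeter = 2 * (length + width)
Perimeter = 2 * (31 + 12)
Perimeter = 2 * 43
Perimeter = 86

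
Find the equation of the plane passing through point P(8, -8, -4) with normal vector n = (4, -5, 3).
d = n·P = (4)(8) + (-5)(-8) + (3)(-4) = 60
Plane: 4x - 5y + 3z = 60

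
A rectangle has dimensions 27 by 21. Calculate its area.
Area = length * width
Area = 27 * 21
Area = 567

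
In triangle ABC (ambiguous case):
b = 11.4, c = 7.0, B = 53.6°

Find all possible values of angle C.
sin(C)/c = sin(B)/b  →  sin(C) = c·sin(B)/b = 7.0·sin(53.6°)/11.4 = 0.494233
C₁ = arcsin(0.494233) = 29.62°,  C₂ = 180° - C₁ = 150.38°
Check C₂: A = 180° - 53.6° - 150.38° = -23.98° ≤ 0, rejected
C = 29.62° (one solution)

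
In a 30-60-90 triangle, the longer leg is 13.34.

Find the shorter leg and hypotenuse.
In a 30-60-90 triangle, sides are in ratio 1 : √3 : 2.
Long leg = short leg·√3  →  short leg = 13.34/√3 = 7.702
Hypotenuse = 2·(short leg) = 2·13.34/√3 = 15.4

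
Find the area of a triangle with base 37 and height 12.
Area = (1/2) * base * height
Area = (1/2) * 37 * 12
Area = 222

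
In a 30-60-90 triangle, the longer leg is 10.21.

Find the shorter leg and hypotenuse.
In a 30-60-90 triangle, sides are in ratio 1 : √3 : 2.
Long leg = short leg·√3  →  short leg = 10.21/√3 = 5.895
Hypotenuse = 2·(short leg) = 2·10.21/√3 = 11.79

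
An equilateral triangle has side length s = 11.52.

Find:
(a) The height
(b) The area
(a) Height h = s·√3/2 = 11.52·√3/2 = 9.977
(b) Area = (√3/4)·s² = (√3/4)·11.52² = (√3/4)·132.71 = 57.47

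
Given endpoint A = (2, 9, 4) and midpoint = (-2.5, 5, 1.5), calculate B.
B = (2×(-2.5) - 2, 2×5 - 9, 2×1.5 - 4) = (-7, 1, -1)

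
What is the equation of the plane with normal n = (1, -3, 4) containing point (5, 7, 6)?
d = n·P = (1)(5) + (-3)(7) + (4)(6) = 8
Plane: x - 3y + 4z = 8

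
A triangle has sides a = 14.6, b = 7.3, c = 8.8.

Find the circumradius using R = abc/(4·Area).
s = (a+b+c)/2 = 15.35
Area = √(s(s-a)(s-b)(s-c)) = √(15.35·0.75·8.05·6.55) = 24.6379
R = abc/(4·Area) = (14.6·7.3·8.8)/(4·24.6379) = 937.904/98.5516 = 9.517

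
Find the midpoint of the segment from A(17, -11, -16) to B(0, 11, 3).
Midpoint = ((17+0)/2, (-11+11)/2, (-16+3)/2) = (8.5, 0, -6.5)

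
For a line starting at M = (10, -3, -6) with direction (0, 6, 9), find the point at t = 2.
P(2) = (10 + 0(2), -3 + 6(2), -6 + 9(2)) = (10, 9, 12)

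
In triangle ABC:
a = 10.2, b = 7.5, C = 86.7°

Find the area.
Using A = ½ab·sin(C):
A = ½·10.2·7.5·sin(86.7°) = ½·76.5·0.998342 = 38.19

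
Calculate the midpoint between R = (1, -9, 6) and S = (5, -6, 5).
Midpoint = ((1+5)/2, (-9-6)/2, (6+5)/2) = (3, -7.5, 5.5)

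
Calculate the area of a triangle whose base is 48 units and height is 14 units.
Area = (1/2) * base * height
Area = (1/2) * 48 * 14
Area = 336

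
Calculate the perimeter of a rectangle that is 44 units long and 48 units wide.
Perimeter = 2 * (length + width)
Perimeter = 2 * (44 + 48)
Perimeter = 2 * 92
Perimeter = 184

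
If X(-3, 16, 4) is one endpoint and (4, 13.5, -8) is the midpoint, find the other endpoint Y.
Y = (2×4 - (-3), 2×13.5 - 16, 2×(-8) - 4) = (11, 11, -20)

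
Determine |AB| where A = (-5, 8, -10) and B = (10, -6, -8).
d = √[(15)² + (-14)² + (2)²] = √425 = 20.62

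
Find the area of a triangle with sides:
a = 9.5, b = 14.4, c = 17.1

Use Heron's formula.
s = (a+b+c)/2 = (9.5+14.4+17.1)/2 = 20.5
A = √(s(s-a)(s-b)(s-c)) = √(20.5·11·6.1·3.4)
A = √4676.87 = 68.39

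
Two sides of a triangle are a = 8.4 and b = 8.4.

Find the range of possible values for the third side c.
By the triangle inequality: |a - b| < c < a + b
|8.4 - 8.4| < c < 8.4 + 8.4
0 < c < 16.8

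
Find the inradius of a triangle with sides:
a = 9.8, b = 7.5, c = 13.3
s = (a+b+c)/2 = (9.8+7.5+13.3)/2 = 15.3
Area = √(s(s-a)(s-b)(s-c)) = √(15.3·5.5·7.8·2) = 36.2318
r = Area/s = 36.2318/15.3 = 2.368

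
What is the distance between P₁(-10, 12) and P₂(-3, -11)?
Using the distance formula: d = sqrt((x₂-x₁)² + (y₂-y₁)²)
dx = (-3) - (-10) = 7
dy = (-11) - 12 = -23
d = sqrt(7² + (-23)²) = sqrt(49 + 529) = sqrt(578) = 24.04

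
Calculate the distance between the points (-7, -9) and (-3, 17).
Using the distance formula: d = sqrt((x₂-x₁)² + (y₂-y₁)²)
dx = (-3) - (-7) = 4
dy = 17 - (-9) = 26
d = sqrt(4² + 26²) = sqrt(16 + 676) = sqrt(692) = 26.31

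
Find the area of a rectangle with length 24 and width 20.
Area = length * width
Area = 24 * 20
Area = 480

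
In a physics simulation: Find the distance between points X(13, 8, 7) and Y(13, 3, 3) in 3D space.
d = √[(0)² + (-5)² + (-4)²] = √41 = 6.403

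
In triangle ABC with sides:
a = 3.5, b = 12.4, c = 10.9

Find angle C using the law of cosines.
cos(C) = (a² + b² - c²)/(2ab)
cos(C) = (3.5² + 12.4² - 10.9²)/(2·3.5·12.4) = 47.2/86.8 = 0.543779
C = arccos(0.543779) = 57.06°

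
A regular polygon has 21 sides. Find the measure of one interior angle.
Interior angle of a regular n-gon = (n-2)*180/n
Interior angle = (21-2)*180/21
Interior angle = 19*180/21
Interior angle = 3420/21
Interior angle = 162.86 degrees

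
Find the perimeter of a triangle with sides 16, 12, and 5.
Perimeter = sum of all sides
Perimeter = 16 + 12 + 5
Perimeter = 33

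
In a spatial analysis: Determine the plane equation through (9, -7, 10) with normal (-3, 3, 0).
d = n·P = (-3)(9) + (3)(-7) + (0)(10) = -48
Plane: -3x + 3y = -48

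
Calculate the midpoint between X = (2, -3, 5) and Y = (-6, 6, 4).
Midpoint = ((2-6)/2, (-3+6)/2, (5+4)/2) = (-2, 1.5, 4.5)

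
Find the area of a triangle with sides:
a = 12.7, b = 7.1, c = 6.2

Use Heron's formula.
s = (a+b+c)/2 = (12.7+7.1+6.2)/2 = 13
A = √(s(s-a)(s-b)(s-c)) = √(13·0.3·5.9·6.8)
A = √156.468 = 12.51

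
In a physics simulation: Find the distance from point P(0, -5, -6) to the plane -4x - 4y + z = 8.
d = |(-4)(0) + (-4)(-5) + 1(-6) - (8)| / √((-4)² + (-4)² + 1²) = 6/√33 = 1.044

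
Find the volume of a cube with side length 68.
Volume = s³
Volume = 68³
Volume = 314432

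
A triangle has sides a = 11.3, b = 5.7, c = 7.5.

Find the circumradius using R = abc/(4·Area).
s = (a+b+c)/2 = 12.25
Area = √(s(s-a)(s-b)(s-c)) = √(12.25·0.95·6.55·4.75) = 19.0282
R = abc/(4·Area) = (11.3·5.7·7.5)/(4·19.0282) = 483.075/76.1128 = 6.347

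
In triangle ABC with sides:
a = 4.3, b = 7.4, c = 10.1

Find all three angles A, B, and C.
By the law of cosines:
cos(A) = (b² + c² - a²)/(2bc) = 0.925074  →  A = 22.32°
cos(B) = (a² + c² - b²)/(2ac) = 0.756850  →  B = 40.81°
cos(C) = (a² + b² - c²)/(2ab) = -0.451917  →  C = 116.9°
Check: A + B + C = 180.0° ✓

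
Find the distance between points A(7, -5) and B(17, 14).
Using the distance formula: d = sqrt((x₂-x₁)² + (y₂-y₁)²)
dx = 17 - 7 = 10
dy = 14 - (-5) = 19
d = sqrt(10² + 19²) = sqrt(100 + 361) = sqrt(461) = 21.47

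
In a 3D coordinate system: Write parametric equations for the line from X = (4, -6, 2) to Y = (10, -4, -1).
Direction vector d = Y - X = (6, 2, -3)
x = 4 + 6t, y = -6 + 2t, z = 2 - 3t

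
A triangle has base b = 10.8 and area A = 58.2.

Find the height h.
A = ½bh  →  h = 2A/b
h = 2·58.2/10.8 = 10.78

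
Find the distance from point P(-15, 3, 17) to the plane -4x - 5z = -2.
d = |(-4)(-15) + 0(3) + (-5)(17) - (-2)| / √((-4)² + 0² + (-5)²) = 23/√41 = 3.592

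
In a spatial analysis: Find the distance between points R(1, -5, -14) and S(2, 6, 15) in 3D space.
d = √[(1)² + (11)² + (29)²] = √963 = 31.03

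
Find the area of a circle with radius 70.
Area = pi * r²
Area = pi * 70²
Area = pi * 4900
Area = 15393.80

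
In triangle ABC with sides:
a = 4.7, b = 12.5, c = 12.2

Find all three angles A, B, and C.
By the law of cosines:
cos(A) = (b² + c² - a²)/(2bc) = 0.927869  →  A = 21.89°
cos(B) = (a² + c² - b²)/(2ac) = 0.128008  →  B = 82.65°
cos(C) = (a² + b² - c²)/(2ab) = 0.251064  →  C = 75.46°
Check: A + B + C = 180.0° ✓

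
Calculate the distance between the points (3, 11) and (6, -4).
Using the distance formula: d = sqrt((x₂-x₁)² + (y₂-y₁)²)
dx = 6 - 3 = 3
dy = (-4) - 11 = -15
d = sqrt(3² + (-15)²) = sqrt(9 + 225) = sqrt(234) = 15.30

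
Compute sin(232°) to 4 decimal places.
sin(232 degrees) = -0.788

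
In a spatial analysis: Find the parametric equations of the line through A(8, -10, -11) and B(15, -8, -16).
Direction vector d = B - A = (7, 2, -5)
x = 8 + 7t, y = -10 + 2t, z = -11 - 5t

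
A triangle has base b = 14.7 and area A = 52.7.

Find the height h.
A = ½bh  →  h = 2A/b
h = 2·52.7/14.7 = 7.17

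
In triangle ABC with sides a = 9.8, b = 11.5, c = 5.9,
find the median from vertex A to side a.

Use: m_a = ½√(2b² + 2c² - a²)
m_a = ½√(2·11.5² + 2·5.9² - 9.8²)
m_a = ½√(264.5 + 69.62 - 96.04) = ½√238.08 = 7.715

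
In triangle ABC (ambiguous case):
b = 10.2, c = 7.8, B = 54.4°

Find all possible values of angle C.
sin(C)/c = sin(B)/b  →  sin(C) = c·sin(B)/b = 7.8·sin(54.4°)/10.2 = 0.621783
C₁ = arcsin(0.621783) = 38.45°,  C₂ = 180° - C₁ = 141.55°
Check C₂: A = 180° - 54.4° - 141.55° = -15.95° ≤ 0, rejected
C = 38.45° (one solution)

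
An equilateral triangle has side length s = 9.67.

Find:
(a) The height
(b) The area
(a) Height h = s·√3/2 = 9.67·√3/2 = 8.374
(b) Area = (√3/4)·s² = (√3/4)·9.67² = (√3/4)·93.5089 = 40.49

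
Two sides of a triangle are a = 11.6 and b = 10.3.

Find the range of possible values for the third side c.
By the triangle inequality: |a - b| < c < a + b
|11.6 - 10.3| < c < 11.6 + 10.3
1.3 < c < 21.9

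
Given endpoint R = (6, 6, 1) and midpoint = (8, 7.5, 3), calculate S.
S = (2×8 - 6, 2×7.5 - 6, 2×3 - 1) = (10, 9, 5)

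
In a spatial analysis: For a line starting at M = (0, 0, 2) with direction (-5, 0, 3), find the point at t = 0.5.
P(0.5) = (0 + (-5)(0.5), 0 + 0(0.5), 2 + 3(0.5)) = (-2.5, 0, 3.5)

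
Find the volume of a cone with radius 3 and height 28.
Volume = (1/3) * pi * r² * h
Volume = (1/3) * pi * 3² * 28
Volume = (1/3) * pi * 9 * 28
Volume = (1/3) * pi * 252
Volume = 263.89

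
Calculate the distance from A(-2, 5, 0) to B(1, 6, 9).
d = √[(3)² + (1)² + (9)²] = √91 = 9.539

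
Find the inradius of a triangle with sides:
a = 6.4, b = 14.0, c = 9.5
s = (a+b+c)/2 = (6.4+14.0+9.5)/2 = 14.95
Area = √(s(s-a)(s-b)(s-c)) = √(14.95·8.55·0.95·5.45) = 25.7255
r = Area/s = 25.7255/14.95 = 1.721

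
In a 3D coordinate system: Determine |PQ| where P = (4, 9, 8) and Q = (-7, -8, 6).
d = √[(-11)² + (-17)² + (-2)²] = √414 = 20.35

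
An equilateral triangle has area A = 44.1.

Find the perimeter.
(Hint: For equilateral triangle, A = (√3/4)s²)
A = (√3/4)s²  →  s² = 4A/√3 = 4·44.1/√3 = 101.845
s = 10.0918
Perimeter = 3s = 30.28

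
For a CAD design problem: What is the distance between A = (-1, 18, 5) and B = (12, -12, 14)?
d = √[(13)² + (-30)² + (9)²] = √1150 = 33.91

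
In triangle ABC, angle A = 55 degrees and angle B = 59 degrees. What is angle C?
Sum of angles in a triangle = 180 degrees
Third angle = 180 - 55 - 59
Third angle = 66 degrees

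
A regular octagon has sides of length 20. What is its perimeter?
Perimeter = number of sides * side length
Perimeter = 8 * 20
Perimeter = 160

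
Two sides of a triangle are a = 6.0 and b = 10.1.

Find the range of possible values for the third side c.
By the triangle inequality: |a - b| < c < a + b
|6.0 - 10.1| < c < 6.0 + 10.1
4.1 < c < 16.1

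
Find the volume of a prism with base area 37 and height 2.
Volume = base area * height
Volume = 37 * 2
Volume = 74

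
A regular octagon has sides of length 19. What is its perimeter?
Perimeter = number of sides * side length
Perimeter = 8 * 19
Perimeter = 152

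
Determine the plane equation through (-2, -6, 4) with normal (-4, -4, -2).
d = n·P = (-4)(-2) + (-4)(-6) + (-2)(4) = 24
Plane: -4x - 4y - 2z = 24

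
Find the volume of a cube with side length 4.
Volume = s³
Volume = 4³
Volume = 64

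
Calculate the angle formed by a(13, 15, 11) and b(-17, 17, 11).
a·b = 155, |a|² = 515, |b|² = 699
cos θ = 155/√359985 ≈ 0.2583
θ ≈ 75.03°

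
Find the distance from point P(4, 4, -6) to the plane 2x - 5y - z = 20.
d = |2(4) + (-5)(4) + (-1)(-6) - (20)| / √(2² + (-5)² + (-1)²) = 26/√30 = 4.747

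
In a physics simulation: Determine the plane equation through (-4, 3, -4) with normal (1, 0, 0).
d = n·P = (1)(-4) + (0)(3) + (0)(-4) = -4
Plane: x = -4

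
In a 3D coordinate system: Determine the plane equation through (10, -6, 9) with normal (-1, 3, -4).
d = n·P = (-1)(10) + (3)(-6) + (-4)(9) = -64
Plane: -x + 3y - 4z = -64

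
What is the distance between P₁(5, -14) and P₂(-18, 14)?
Using the distance formula: d = sqrt((x₂-x₁)² + (y₂-y₁)²)
dx = (-18) - 5 = -23
dy = 14 - (-14) = 28
d = sqrt((-23)² + 28²) = sqrt(529 + 784) = sqrt(1313) = 36.24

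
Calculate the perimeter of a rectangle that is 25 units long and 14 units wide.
Perimeter = 2 * (length + width)
Perimeter = 2 * (25 + 14)
Perimeter = 2 * 39
Perimeter = 78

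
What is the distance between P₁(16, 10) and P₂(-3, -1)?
Using the distance formula: d = sqrt((x₂-x₁)² + (y₂-y₁)²)
dx = (-3) - 16 = -19
dy = (-1) - 10 = -11
d = sqrt((-19)² + (-11)²) = sqrt(361 + 121) = sqrt(482) = 21.95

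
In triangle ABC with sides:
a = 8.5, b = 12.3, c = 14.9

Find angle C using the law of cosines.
cos(C) = (a² + b² - c²)/(2ab)
cos(C) = (8.5² + 12.3² - 14.9²)/(2·8.5·12.3) = 1.53/209.1 = 0.007317
C = arccos(0.007317) = 89.58°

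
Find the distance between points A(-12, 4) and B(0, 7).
Using the distance formula: d = sqrt((x₂-x₁)² + (y₂-y₁)²)
dx = 0 - (-12) = 12
dy = 7 - 4 = 3
d = sqrt(12² + 3²) = sqrt(144 + 9) = sqrt(153) = 12.37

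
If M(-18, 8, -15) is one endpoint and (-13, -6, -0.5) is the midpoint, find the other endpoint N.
N = (2×(-13) - (-18), 2×(-6) - 8, 2×(-0.5) - (-15)) = (-8, -20, 14)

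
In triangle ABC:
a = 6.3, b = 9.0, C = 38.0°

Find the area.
Using A = ½ab·sin(C):
A = ½·6.3·9.0·sin(38.0°) = ½·56.7·0.615661 = 17.45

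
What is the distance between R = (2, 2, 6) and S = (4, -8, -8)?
d = √[(2)² + (-10)² + (-14)²] = √300 = 17.32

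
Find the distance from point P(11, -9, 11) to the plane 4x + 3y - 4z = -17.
d = |4(11) + 3(-9) + (-4)(11) - (-17)| / √(4² + 3² + (-4)²) = 10/√41 = 1.562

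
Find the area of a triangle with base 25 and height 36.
Area = (1/2) * base * height
Area = (1/2) * 25 * 36
Area = 450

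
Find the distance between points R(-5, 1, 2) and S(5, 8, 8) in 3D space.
d = √[(10)² + (7)² + (6)²] = √185 = 13.6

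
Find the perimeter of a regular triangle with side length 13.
Perimeter = number of sides * side length
Perimeter = 3 * 13
Perimeter = 39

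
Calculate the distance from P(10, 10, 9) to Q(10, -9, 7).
d = √[(0)² + (-19)² + (-2)²] = √365 = 19.1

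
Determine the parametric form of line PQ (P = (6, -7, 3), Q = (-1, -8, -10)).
Direction vector d = Q - P = (-7, -1, -13)
x = 6 - 7t, y = -7 - t, z = 3 - 13t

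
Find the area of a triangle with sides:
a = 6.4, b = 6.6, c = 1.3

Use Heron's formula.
s = (a+b+c)/2 = (6.4+6.6+1.3)/2 = 7.15
A = √(s(s-a)(s-b)(s-c)) = √(7.15·0.75·0.55·5.85)
A = √17.2538 = 4.154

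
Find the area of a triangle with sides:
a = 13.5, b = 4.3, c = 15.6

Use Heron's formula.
s = (a+b+c)/2 = (13.5+4.3+15.6)/2 = 16.7
A = √(s(s-a)(s-b)(s-c)) = √(16.7·3.2·12.4·1.1)
A = √728.922 = 27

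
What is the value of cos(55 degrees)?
cos(55 degrees) = 0.5736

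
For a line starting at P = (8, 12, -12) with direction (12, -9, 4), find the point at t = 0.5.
P(0.5) = (8 + 12(0.5), 12 + (-9)(0.5), -12 + 4(0.5)) = (14, 7.5, -10)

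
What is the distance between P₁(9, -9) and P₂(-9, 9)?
Using the distance formula: d = sqrt((x₂-x₁)² + (y₂-y₁)²)
dx = (-9) - 9 = -18
dy = 9 - (-9) = 18
d = sqrt((-18)² + 18²) = sqrt(324 + 324) = sqrt(648) = 25.46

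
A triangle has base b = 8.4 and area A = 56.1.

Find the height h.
A = ½bh  →  h = 2A/b
h = 2·56.1/8.4 = 13.36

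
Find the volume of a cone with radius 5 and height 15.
Volume = (1/3) * pi * r² * h
Volume = (1/3) * pi * 5² * 15
Volume = (1/3) * pi * 25 * 15
Volume = (1/3) * pi * 375
Volume = 392.70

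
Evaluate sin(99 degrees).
sin(99 degrees) = 0.9877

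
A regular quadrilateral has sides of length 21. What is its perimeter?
Perimeter = number of sides * side length
Perimeter = 4 * 21
Perimeter = 84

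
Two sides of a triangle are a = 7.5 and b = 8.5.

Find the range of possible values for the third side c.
By the triangle inequality: |a - b| < c < a + b
|7.5 - 8.5| < c < 7.5 + 8.5
1 < c < 16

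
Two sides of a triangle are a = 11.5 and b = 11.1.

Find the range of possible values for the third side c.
By the triangle inequality: |a - b| < c < a + b
|11.5 - 11.1| < c < 11.5 + 11.1
0.4 < c < 22.6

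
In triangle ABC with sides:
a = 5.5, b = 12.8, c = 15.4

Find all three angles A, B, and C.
By the law of cosines:
cos(A) = (b² + c² - a²)/(2bc) = 0.940417  →  A = 19.88°
cos(B) = (a² + c² - b²)/(2ac) = 0.611393  →  B = 52.31°
cos(C) = (a² + b² - c²)/(2ab) = -0.305895  →  C = 107.8°
Check: A + B + C = 180.0° ✓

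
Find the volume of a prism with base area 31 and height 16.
Volume = base area * height
Volume = 31 * 16
Volume = 496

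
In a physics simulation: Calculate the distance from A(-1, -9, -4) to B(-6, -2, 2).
d = √[(-5)² + (7)² + (6)²] = √110 = 10.49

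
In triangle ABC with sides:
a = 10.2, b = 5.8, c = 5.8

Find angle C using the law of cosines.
cos(C) = (a² + b² - c²)/(2ab)
cos(C) = (10.2² + 5.8² - 5.8²)/(2·10.2·5.8) = 104.04/118.32 = 0.879310
C = arccos(0.879310) = 28.44°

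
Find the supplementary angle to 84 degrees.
Supplementary angles sum to 180 degrees.
Other angle = 180 - 84
Other angle = 96 degrees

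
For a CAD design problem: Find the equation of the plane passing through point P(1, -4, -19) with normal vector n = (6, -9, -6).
d = n·P = (6)(1) + (-9)(-4) + (-6)(-19) = 156
Plane: 6x - 9y - 6z = 156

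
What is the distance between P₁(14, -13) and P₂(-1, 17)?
Using the distance formula: d = sqrt((x₂-x₁)² + (y₂-y₁)²)
dx = (-1) - 14 = -15
dy = 17 - (-13) = 30
d = sqrt((-15)² + 30²) = sqrt(225 + 900) = sqrt(1125) = 33.54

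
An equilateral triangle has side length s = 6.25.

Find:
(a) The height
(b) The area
(a) Height h = s·√3/2 = 6.25·√3/2 = 5.413
(b) Area = (√3/4)·s² = (√3/4)·6.25² = (√3/4)·39.0625 = 16.91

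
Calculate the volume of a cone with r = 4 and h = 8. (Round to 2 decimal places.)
Volume = (1/3) * pi * r² * h
Volume = (1/3) * pi * 4² * 8
Volume = (1/3) * pi * 16 * 8
Volume = (1/3) * pi * 128
Volume = 134.04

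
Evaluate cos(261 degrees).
cos(261 degrees) = -0.1564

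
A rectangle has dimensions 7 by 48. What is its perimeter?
Perimeter = 2 * (length + width)
Perimeter = 2 * (7 + 48)
Perimeter = 2 * 55
Perimeter = 110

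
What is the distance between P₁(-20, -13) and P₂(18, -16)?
Using the distance formula: d = sqrt((x₂-x₁)² + (y₂-y₁)²)
dx = 18 - (-20) = 38
dy = (-16) - (-13) = -3
d = sqrt(38² + (-3)²) = sqrt(1444 + 9) = sqrt(1453) = 38.12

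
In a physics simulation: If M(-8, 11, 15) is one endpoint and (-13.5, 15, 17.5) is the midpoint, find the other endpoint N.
N = (2×(-13.5) - (-8), 2×15 - 11, 2×17.5 - 15) = (-19, 19, 20)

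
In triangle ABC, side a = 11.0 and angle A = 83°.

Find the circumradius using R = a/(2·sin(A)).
R = a/(2·sin(A)) = 11.0/(2·sin(83°))
R = 11.0/(2·0.992546) = 11.0/1.985092 = 5.541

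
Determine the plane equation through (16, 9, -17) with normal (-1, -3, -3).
d = n·P = (-1)(16) + (-3)(9) + (-3)(-17) = 8
Plane: -x - 3y - 3z = 8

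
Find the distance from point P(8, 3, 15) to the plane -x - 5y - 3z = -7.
d = |(-1)(8) + (-5)(3) + (-3)(15) - (-7)| / √((-1)² + (-5)² + (-3)²) = 61/√35 = 10.31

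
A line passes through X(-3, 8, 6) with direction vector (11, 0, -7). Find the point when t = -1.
P(-1) = (-3 + 11(-1), 8 + 0(-1), 6 + (-7)(-1)) = (-14, 8, 13)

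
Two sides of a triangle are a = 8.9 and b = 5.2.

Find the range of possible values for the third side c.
By the triangle inequality: |a - b| < c < a + b
|8.9 - 5.2| < c < 8.9 + 5.2
3.7 < c < 14.1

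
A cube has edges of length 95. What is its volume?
Volume = s³
Volume = 95³
Volume = 857375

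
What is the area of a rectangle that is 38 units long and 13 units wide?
Area = length * width
Area = 38 * 13
Area = 494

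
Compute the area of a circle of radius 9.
Area = pi * r²
Area = pi * 9²
Area = pi * 81
Area = 254.47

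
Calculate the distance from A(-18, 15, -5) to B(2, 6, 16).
d = √[(20)² + (-9)² + (21)²] = √922 = 30.36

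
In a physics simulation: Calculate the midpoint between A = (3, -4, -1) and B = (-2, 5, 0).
Midpoint = ((3-2)/2, (-4+5)/2, (-1+0)/2) = (0.5, 0.5, -0.5)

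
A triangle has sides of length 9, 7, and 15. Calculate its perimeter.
Perimeter = sum of all sides
Perimeter = 9 + 7 + 15
Perimeter = 31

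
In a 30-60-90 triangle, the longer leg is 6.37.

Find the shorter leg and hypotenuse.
In a 30-60-90 triangle, sides are in ratio 1 : √3 : 2.
Long leg = short leg·√3  →  short leg = 6.37/√3 = 3.678
Hypotenuse = 2·(short leg) = 2·6.37/√3 = 7.355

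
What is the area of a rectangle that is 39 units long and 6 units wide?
Area = length * width
Area = 39 * 6
Area = 234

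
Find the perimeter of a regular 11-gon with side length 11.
Perimeter = number of sides * side length
Perimeter = 11 * 11
Perimeter = 121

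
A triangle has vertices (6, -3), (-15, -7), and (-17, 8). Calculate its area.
Using the coordinate formula: Area = (1/2)|x₁(y₂-y₃) + x₂(y₃-y₁) + x₃(y₁-y₂)|
Area = (1/2)|6((-7)-8) + (-15)(8-(-3)) + (-17)((-3)-(-7))|
Area = (1/2)|6*(-15) + (-15)*11 + (-17)*4|
Area = (1/2)|(-90) + (-165) + (-68)|
Area = (1/2)*323 = 161.50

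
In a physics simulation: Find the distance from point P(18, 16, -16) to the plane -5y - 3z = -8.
d = |0(18) + (-5)(16) + (-3)(-16) - (-8)| / √(0² + (-5)² + (-3)²) = 24/√34 = 4.116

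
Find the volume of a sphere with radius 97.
Volume = (4/3) * pi * r³
Volume = (4/3) * pi * 97³
Volume = (4/3) * pi * 912673
Volume = 3822995.72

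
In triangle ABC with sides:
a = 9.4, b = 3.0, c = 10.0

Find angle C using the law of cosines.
cos(C) = (a² + b² - c²)/(2ab)
cos(C) = (9.4² + 3.0² - 10.0²)/(2·9.4·3.0) = -2.64/56.4 = -0.046809
C = arccos(-0.046809) = 92.68°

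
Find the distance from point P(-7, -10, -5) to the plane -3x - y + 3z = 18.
d = |(-3)(-7) + (-1)(-10) + 3(-5) - (18)| / √((-3)² + (-1)² + 3²) = 2/√19 = 0.4588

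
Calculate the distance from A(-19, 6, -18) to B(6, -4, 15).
d = √[(25)² + (-10)² + (33)²] = √1814 = 42.59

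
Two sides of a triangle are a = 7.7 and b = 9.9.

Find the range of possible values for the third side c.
By the triangle inequality: |a - b| < c < a + b
|7.7 - 9.9| < c < 7.7 + 9.9
2.2 < c < 17.6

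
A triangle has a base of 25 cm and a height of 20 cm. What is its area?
Area = (1/2) * base * height
Area = (1/2) * 25 * 20
Area = 250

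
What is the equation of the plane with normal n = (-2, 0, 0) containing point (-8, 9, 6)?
d = n·P = (-2)(-8) + (0)(9) + (0)(6) = 16
Plane: -2x = 16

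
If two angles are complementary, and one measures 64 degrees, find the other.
Complementary angles sum to 90 degrees.
Other angle = 90 - 64
Other angle = 26 degrees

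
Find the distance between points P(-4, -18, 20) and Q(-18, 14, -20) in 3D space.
d = √[(-14)² + (32)² + (-40)²] = √2820 = 53.1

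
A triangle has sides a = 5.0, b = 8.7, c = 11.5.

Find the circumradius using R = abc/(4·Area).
s = (a+b+c)/2 = 12.6
Area = √(s(s-a)(s-b)(s-c)) = √(12.6·7.6·3.9·1.1) = 20.2685
R = abc/(4·Area) = (5.0·8.7·11.5)/(4·20.2685) = 500.25/81.074 = 6.17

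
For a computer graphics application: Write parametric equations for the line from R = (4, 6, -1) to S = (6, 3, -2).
Direction vector d = S - R = (2, -3, -1)
x = 4 + 2t, y = 6 - 3t, z = -1 - t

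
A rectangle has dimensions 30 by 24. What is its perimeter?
Perimeter = 2 * (length + width)
Perimeter = 2 * (30 + 24)
Perimeter = 2 * 54
Perimeter = 108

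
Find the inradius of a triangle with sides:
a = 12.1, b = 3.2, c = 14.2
s = (a+b+c)/2 = (12.1+3.2+14.2)/2 = 14.75
Area = √(s(s-a)(s-b)(s-c)) = √(14.75·2.65·11.55·0.55) = 15.7576
r = Area/s = 15.7576/14.75 = 1.068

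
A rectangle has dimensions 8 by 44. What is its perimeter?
Perimeter = 2 * (length + width)
Perimeter = 2 * (8 + 44)
Perimeter = 2 * 52
Perimeter = 104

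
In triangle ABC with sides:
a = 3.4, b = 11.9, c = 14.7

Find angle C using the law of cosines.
cos(C) = (a² + b² - c²)/(2ab)
cos(C) = (3.4² + 11.9² - 14.7²)/(2·3.4·11.9) = -62.92/80.92 = -0.777558
C = arccos(-0.777558) = 141°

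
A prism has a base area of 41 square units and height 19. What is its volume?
Volume = base area * height
Volume = 41 * 19
Volume = 779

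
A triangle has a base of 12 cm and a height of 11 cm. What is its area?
Area = (1/2) * base * height
Area = (1/2) * 12 * 11
Area = 66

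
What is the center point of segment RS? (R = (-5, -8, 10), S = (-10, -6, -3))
Midpoint = ((-5-10)/2, (-8-6)/2, (10-3)/2) = (-7.5, -7, 3.5)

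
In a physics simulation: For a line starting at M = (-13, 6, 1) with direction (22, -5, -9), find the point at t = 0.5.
P(0.5) = (-13 + 22(0.5), 6 + (-5)(0.5), 1 + (-9)(0.5)) = (-2, 3.5, -3.5)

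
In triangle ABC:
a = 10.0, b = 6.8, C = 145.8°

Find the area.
Using A = ½ab·sin(C):
A = ½·10.0·6.8·sin(145.8°) = ½·68·0.562083 = 19.11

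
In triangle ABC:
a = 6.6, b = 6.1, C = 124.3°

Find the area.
Using A = ½ab·sin(C):
A = ½·6.6·6.1·sin(124.3°) = ½·40.26·0.826098 = 16.63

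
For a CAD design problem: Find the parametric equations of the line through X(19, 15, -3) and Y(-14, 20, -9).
Direction vector d = Y - X = (-33, 5, -6)
x = 19 - 33t, y = 15 + 5t, z = -3 - 6t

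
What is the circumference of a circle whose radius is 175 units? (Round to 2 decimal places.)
Circumference = 2 * pi * r
Circumference = 2 * pi * 175
Circumference = 1099.56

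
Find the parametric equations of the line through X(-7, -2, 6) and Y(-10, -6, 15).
Direction vector d = Y - X = (-3, -4, 9)
x = -7 - 3t, y = -2 - 4t, z = 6 + 9t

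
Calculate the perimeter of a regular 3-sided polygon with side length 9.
Perimeter = number of sides * side length
Perimeter = 3 * 9
Perimeter = 27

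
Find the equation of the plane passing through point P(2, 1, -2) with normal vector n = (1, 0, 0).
d = n·P = (1)(2) + (0)(1) + (0)(-2) = 2
Plane: x = 2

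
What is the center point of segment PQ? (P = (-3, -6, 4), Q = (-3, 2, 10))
Midpoint = ((-3-3)/2, (-6+2)/2, (4+10)/2) = (-3, -2, 7)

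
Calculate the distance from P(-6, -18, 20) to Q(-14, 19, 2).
d = √[(-8)² + (37)² + (-18)²] = √1757 = 41.92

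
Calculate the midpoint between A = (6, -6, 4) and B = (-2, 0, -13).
Midpoint = ((6-2)/2, (-6+0)/2, (4-13)/2) = (2, -3, -4.5)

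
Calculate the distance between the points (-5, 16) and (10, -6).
Using the distance formula: d = sqrt((x₂-x₁)² + (y₂-y₁)²)
dx = 10 - (-5) = 15
dy = (-6) - 16 = -22
d = sqrt(15² + (-22)²) = sqrt(225 + 484) = sqrt(709) = 26.63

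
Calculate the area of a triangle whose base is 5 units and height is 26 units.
Area = (1/2) * base * height
Area = (1/2) * 5 * 26
Area = 65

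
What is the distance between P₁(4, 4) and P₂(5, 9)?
Using the distance formula: d = sqrt((x₂-x₁)² + (y₂-y₁)²)
dx = 5 - 4 = 1
dy = 9 - 4 = 5
d = sqrt(1² + 5²) = sqrt(1 + 25) = sqrt(26) = 5.10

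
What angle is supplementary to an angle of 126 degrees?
Supplementary angles sum to 180 degrees.
Other angle = 180 - 126
Other angle = 54 degrees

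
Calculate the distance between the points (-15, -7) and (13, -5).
Using the distance formula: d = sqrt((x₂-x₁)² + (y₂-y₁)²)
dx = 13 - (-15) = 28
dy = (-5) - (-7) = 2
d = sqrt(28² + 2²) = sqrt(784 + 4) = sqrt(788) = 28.07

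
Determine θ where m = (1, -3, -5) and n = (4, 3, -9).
m·n = 40, |m|² = 35, |n|² = 106
cos θ = 40/√3710 ≈ 0.6567
θ ≈ 48.95°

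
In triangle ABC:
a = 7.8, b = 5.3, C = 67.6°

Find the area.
Using A = ½ab·sin(C):
A = ½·7.8·5.3·sin(67.6°) = ½·41.34·0.924546 = 19.11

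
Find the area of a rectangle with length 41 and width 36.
Area = length * width
Area = 41 * 36
Area = 1476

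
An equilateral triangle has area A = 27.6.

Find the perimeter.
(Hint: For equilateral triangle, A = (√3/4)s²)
A = (√3/4)s²  →  s² = 4A/√3 = 4·27.6/√3 = 63.7395
s = 7.9837
Perimeter = 3s = 23.95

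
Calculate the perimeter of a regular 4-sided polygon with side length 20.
Perimeter = number of sides * side length
Perimeter = 4 * 20
Perimeter = 80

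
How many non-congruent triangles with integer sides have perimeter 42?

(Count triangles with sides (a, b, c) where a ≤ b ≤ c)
With a ≤ b ≤ c and a + b + c = 42, the triangle inequality a + b > c gives c < 42/2, so c ≤ 20.
Iterate a from 1 to ⌊p/3⌋ = 14; for each a, b ranges from a to ⌊(p−a)/2⌋ with c = p − a − b, keeping only c ≥ b.
Triples: (2, 20, 20), (3, 19, 20), (4, 18, 20), …
Count = 37 triangles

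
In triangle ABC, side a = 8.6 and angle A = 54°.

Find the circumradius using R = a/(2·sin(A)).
R = a/(2·sin(A)) = 8.6/(2·sin(54°))
R = 8.6/(2·0.809017) = 8.6/1.618034 = 5.315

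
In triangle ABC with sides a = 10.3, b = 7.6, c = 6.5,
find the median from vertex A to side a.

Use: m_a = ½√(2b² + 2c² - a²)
m_a = ½√(2·7.6² + 2·6.5² - 10.3²)
m_a = ½√(115.52 + 84.5 - 106.09) = ½√93.93 = 4.846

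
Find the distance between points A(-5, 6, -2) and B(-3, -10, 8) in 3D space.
d = √[(2)² + (-16)² + (10)²] = √360 = 18.97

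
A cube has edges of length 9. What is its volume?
Volume = s³
Volume = 9³
Volume = 729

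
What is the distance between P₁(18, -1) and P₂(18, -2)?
Using the distance formula: d = sqrt((x₂-x₁)² + (y₂-y₁)²)
dx = 18 - 18 = 0
dy = (-2) - (-1) = -1
d = sqrt(0² + (-1)²) = sqrt(0 + 1) = sqrt(1) = 1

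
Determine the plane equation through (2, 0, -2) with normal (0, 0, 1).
d = n·P = (0)(2) + (0)(0) + (1)(-2) = -2
Plane: z = -2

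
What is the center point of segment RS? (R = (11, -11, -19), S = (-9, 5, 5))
Midpoint = ((11-9)/2, (-11+5)/2, (-19+5)/2) = (1, -3, -7)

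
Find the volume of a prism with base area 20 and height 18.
Volume = base area * height
Volume = 20 * 18
Volume = 360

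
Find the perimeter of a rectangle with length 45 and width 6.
Perimeter = 2 * (length + width)
Perimeter = 2 * (45 + 6)
Perimeter = 2 * 51
Perimeter = 102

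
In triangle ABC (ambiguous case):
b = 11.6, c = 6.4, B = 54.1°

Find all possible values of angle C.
sin(C)/c = sin(B)/b  →  sin(C) = c·sin(B)/b = 6.4·sin(54.1°)/11.6 = 0.446920
C₁ = arcsin(0.446920) = 26.55°,  C₂ = 180° - C₁ = 153.45°
Check C₂: A = 180° - 54.1° - 153.45° = -27.55° ≤ 0, rejected
C = 26.55° (one solution)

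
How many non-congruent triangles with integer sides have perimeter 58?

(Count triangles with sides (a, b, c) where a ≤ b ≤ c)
With a ≤ b ≤ c and a + b + c = 58, the triangle inequality a + b > c gives c < 58/2, so c ≤ 28.
Iterate a from 1 to ⌊p/3⌋ = 19; for each a, b ranges from a to ⌊(p−a)/2⌋ with c = p − a − b, keeping only c ≥ b.
Triples: (2, 28, 28), (3, 27, 28), (4, 26, 28), …
Count = 70 triangles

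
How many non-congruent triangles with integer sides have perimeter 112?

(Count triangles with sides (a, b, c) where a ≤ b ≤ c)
With a ≤ b ≤ c and a + b + c = 112, the triangle inequality a + b > c gives c < 112/2, so c ≤ 55.
Iterate a from 1 to ⌊p/3⌋ = 37; for each a, b ranges from a to ⌊(p−a)/2⌋ with c = p − a − b, keeping only c ≥ b.
Triples: (2, 55, 55), (3, 54, 55), (4, 53, 55), …
Count = 261 triangles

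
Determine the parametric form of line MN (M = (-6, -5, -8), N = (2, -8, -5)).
Direction vector d = N - M = (8, -3, 3)
x = -6 + 8t, y = -5 - 3t, z = -8 + 3t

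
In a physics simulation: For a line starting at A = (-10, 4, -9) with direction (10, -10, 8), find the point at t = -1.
P(-1) = (-10 + 10(-1), 4 + (-10)(-1), -9 + 8(-1)) = (-20, 14, -17)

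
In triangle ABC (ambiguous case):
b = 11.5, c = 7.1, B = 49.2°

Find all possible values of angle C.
sin(C)/c = sin(B)/b  →  sin(C) = c·sin(B)/b = 7.1·sin(49.2°)/11.5 = 0.467362
C₁ = arcsin(0.467362) = 27.86°,  C₂ = 180° - C₁ = 152.14°
Check C₂: A = 180° - 49.2° - 152.14° = -21.34° ≤ 0, rejected
C = 27.86° (one solution)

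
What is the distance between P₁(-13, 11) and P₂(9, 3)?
Using the distance formula: d = sqrt((x₂-x₁)² + (y₂-y₁)²)
dx = 9 - (-13) = 22
dy = 3 - 11 = -8
d = sqrt(22² + (-8)²) = sqrt(484 + 64) = sqrt(548) = 23.41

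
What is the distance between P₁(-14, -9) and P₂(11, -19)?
Using the distance formula: d = sqrt((x₂-x₁)² + (y₂-y₁)²)
dx = 11 - (-14) = 25
dy = (-19) - (-9) = -10
d = sqrt(25² + (-10)²) = sqrt(625 + 100) = sqrt(725) = 26.93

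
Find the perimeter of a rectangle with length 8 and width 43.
Perimeter = 2 * (length + width)
Perimeter = 2 * (8 + 43)
Perimeter = 2 * 51
Perimeter = 102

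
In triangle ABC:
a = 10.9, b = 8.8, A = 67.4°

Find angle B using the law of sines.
sin(B)/b = sin(A)/a
sin(B) = b·sin(A)/a = 8.8·sin(67.4°)/10.9 = 0.745344
B = arcsin(0.745344) = 48.19°  (b ≤ a, so B ≤ A and the acute solution is unique)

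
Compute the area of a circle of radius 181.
Area = pi * r²
Area = pi * 181²
Area = pi * 32761
Area = 102921.72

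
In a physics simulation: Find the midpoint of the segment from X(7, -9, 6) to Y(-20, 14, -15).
Midpoint = ((7-20)/2, (-9+14)/2, (6-15)/2) = (-6.5, 2.5, -4.5)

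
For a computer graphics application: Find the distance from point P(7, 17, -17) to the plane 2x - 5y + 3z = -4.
d = |2(7) + (-5)(17) + 3(-17) - (-4)| / √(2² + (-5)² + 3²) = 118/√38 = 19.14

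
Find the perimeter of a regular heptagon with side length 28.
Perimeter = number of sides * side length
Perimeter = 7 * 28
Perimeter = 196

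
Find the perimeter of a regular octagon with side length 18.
Perimeter = number of sides * side length
Perimeter = 8 * 18
Perimeter = 144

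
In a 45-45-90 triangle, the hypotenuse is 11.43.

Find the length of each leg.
In a 45-45-90 triangle, hypotenuse = leg·√2  →  leg = hypotenuse/√2
leg = 11.43/√2 = 8.082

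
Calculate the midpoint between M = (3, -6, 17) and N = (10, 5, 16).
Midpoint = ((3+10)/2, (-6+5)/2, (17+16)/2) = (6.5, -0.5, 16.5)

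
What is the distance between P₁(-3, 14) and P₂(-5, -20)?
Using the distance formula: d = sqrt((x₂-x₁)² + (y₂-y₁)²)
dx = (-5) - (-3) = -2
dy = (-20) - 14 = -34
d = sqrt((-2)² + (-34)²) = sqrt(4 + 1156) = sqrt(1160) = 34.06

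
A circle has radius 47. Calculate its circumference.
Circumference = 2 * pi * r
Circumference = 2 * pi * 47
Circumference = 295.31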